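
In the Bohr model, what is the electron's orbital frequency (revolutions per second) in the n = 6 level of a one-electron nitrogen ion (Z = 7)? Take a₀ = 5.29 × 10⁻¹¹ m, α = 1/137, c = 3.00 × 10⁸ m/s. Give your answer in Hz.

1.49 × 10¹⁵ Hz

r = n²a₀/Z = 2.72 × 10⁻¹⁰ m, v = Zαc/n = 2.55 × 10⁶ m/s
f = v/(2πr) = 1.49 × 10¹⁵ Hz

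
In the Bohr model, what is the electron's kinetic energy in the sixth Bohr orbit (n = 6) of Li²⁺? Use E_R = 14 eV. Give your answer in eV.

3.5 eV

For a Coulomb orbit the virial theorem gives K = −E_n.
E_n = −E_R·Z²/n², so K = E_R·Z²/n² = 14 × 3²/6² = 3.5 eV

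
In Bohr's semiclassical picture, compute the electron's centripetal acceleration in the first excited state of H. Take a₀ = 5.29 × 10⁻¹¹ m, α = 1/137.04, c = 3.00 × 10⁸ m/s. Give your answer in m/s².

5.66 × 10²¹ m/s²

r = n²a₀/Z = 2.12 × 10⁻¹⁰ m, v = Zαc/n = 1.09 × 10⁶ m/s
a = v²/r = (1.09 × 10⁶)² / 2.12 × 10⁻¹⁰ = 5.66 × 10²¹ m/s²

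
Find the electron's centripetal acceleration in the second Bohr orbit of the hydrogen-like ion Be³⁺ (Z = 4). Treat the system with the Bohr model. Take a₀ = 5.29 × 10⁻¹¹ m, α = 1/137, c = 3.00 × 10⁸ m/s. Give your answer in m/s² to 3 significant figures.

r = n²a₀/Z = 5.29 × 10⁻¹¹ m, v = Zαc/n = 4.38 × 10⁶ m/s
a = v²/r = (4.38 × 10⁶)² / 5.29 × 10⁻¹¹ = 3.63 × 10²³ m/s²

3.63 × 10²³ m/s²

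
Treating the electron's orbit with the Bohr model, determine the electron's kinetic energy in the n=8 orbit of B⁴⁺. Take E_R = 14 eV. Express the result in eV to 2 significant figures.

5.5 eV

For a Coulomb orbit the virial theorem gives K = −E_n.
E_n = −E_R·Z²/n², so K = E_R·Z²/n² = 14 × 5²/8² = 5.5 eV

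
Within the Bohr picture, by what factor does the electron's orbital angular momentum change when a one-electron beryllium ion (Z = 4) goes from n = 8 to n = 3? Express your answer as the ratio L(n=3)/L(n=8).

3/8

L = nℏ depends only on n, so L ∝ n.
L(n=3)/L(n=8) = (3/8)^1 = 3/8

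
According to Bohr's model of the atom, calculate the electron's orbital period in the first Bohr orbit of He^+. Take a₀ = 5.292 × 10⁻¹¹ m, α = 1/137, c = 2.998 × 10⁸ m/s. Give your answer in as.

37.99 as

r = n²a₀/Z = 1²·5.292 × 10⁻¹¹/2 = 2.646 × 10⁻¹¹ m
v = Zαc/n = 2·0.007299·2.998 × 10⁸/1 = 4.377 × 10⁶ m/s
T = 2πr/v = 3.799 × 10⁻¹⁷ s = 37.99 as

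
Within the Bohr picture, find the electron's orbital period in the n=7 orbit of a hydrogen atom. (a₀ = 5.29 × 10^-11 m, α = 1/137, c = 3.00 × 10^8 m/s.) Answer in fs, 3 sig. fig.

52.1 fs

r = n²a₀/Z = 7²·5.29 × 10^-11/1 = 2.59 × 10^-9 m
v = Zαc/n = 1·0.00730·3.00 × 10^8/7 = 3.13 × 10^5 m/s
T = 2πr/v = 5.21 × 10^-14 s = 52.1 fs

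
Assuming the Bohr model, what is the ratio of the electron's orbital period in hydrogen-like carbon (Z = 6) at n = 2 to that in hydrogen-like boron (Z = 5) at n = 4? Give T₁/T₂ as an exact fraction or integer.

T ∝ Z^-2 · n^3
T₁/T₂ = (6/5)^-2 · (2/4)^3 = 25/288

25/288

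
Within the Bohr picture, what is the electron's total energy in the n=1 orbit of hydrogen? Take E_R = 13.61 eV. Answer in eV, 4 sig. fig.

E_n = −E_R·Z²/n² = −13.61 × 1²/1² = -13.61 eV

-13.61 eV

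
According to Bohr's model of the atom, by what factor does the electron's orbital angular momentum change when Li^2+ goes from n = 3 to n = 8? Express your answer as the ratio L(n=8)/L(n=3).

L = nℏ depends only on n, so L ∝ n.
L(n=8)/L(n=3) = (8/3)^1 = 8/3

8/3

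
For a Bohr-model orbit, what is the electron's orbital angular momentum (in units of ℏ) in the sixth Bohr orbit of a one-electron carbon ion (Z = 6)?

L_n = nℏ, so L/ℏ = n = 6.

6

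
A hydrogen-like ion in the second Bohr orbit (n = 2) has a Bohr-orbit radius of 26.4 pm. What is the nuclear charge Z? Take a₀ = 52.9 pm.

8

r_n = n²a₀/Z ⇒ Z = n²a₀/r = 2² × 52.9 / 26.4 ≈ 8.02
Z = 8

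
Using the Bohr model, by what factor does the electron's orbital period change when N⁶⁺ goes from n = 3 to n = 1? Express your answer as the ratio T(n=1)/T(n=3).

1/27

T ∝ Z^-2 · n^3; with Z fixed, T ∝ n^3.
T(n=1)/T(n=3) = (1/3)^3 = 1/27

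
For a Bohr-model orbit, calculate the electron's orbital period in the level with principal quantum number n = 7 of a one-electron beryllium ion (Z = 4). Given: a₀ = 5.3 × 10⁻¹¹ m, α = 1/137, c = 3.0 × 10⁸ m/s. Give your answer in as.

3300 as

r = n²a₀/Z = 7²·5.3 × 10⁻¹¹/4 = 6.5 × 10⁻¹⁰ m
v = Zαc/n = 4·0.0073·3.0 × 10⁸/7 = 1.3 × 10⁶ m/s
T = 2πr/v = 3.3 × 10⁻¹⁵ s = 3300 as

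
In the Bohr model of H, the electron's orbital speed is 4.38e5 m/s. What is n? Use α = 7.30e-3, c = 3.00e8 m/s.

5

v_n = Zαc/n ⇒ n = Zαc/v = 1 × 0.00730 × 3.00e8 / 4.38e5 ≈ 5.00
n = 5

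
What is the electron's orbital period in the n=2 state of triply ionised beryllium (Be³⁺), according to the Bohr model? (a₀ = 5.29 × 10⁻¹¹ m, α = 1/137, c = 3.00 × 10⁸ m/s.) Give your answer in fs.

r = n²a₀/Z = 2²·5.29 × 10⁻¹¹/4 = 5.29 × 10⁻¹¹ m
v = Zαc/n = 4·0.00730·3.00 × 10⁸/2 = 4.38 × 10⁶ m/s
T = 2πr/v = 7.59 × 10⁻¹⁷ s = 0.0759 fs

0.0759 fs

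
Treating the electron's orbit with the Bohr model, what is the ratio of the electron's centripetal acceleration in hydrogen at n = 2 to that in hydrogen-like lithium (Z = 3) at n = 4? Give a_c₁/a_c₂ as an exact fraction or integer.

a_c ∝ Z^3 · n^-4
a_c₁/a_c₂ = (1/3)^3 · (2/4)^-4 = 16/27

16/27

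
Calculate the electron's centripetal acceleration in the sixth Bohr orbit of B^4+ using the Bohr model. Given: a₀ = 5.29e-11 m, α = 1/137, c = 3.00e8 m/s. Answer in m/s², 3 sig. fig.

8.74e21 m/s²

r = n²a₀/Z = 3.81e-10 m, v = Zαc/n = 1.82e6 m/s
a = v²/r = (1.82e6)² / 3.81e-10 = 8.74e21 m/s²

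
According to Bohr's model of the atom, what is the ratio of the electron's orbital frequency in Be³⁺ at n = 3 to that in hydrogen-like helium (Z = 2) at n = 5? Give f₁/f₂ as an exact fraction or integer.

f ∝ Z^2 · n^-3
f₁/f₂ = (4/2)^2 · (3/5)^-3 = 500/27

500/27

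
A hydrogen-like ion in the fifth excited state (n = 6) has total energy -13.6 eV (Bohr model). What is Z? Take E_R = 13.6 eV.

E_n = −E_R Z²/n² ⇒ Z² = −E_n n²/E_R = 13.6 × 6² / 13.6 ≈ 36.00
Z = 6

6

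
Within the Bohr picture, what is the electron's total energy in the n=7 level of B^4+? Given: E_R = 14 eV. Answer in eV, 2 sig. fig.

E_n = −E_R·Z²/n² = −14 × 5²/7² = -7.1 eV

-7.1 eV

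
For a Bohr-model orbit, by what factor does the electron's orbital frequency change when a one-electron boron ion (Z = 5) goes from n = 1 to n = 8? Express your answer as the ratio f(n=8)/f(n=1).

1/512

f ∝ Z^2 · n^-3; with Z fixed, f ∝ n^-3.
f(n=8)/f(n=1) = (8/1)^-3 = 1/512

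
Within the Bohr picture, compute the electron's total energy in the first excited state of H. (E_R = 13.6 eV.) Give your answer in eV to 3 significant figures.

-3.40 eV

E_n = −E_R·Z²/n² = −13.6 × 1²/2² = -3.40 eV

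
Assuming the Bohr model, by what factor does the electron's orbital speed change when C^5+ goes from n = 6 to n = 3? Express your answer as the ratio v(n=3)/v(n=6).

2

v ∝ Z^1 · n^-1; with Z fixed, v ∝ n^-1.
v(n=3)/v(n=6) = (3/6)^-1 = 2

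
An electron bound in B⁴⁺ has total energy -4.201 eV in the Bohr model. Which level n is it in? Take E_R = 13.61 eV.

9

E_n = −E_R Z²/n² ⇒ n² = E_R Z²/(−E_n) = 13.61 × 5² / 4.201 ≈ 80.99
n = 9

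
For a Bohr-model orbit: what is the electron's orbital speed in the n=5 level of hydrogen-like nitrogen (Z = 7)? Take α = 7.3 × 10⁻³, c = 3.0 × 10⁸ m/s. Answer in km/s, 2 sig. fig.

v_n = Zαc/n = 7 × 0.0073 × 3.0 × 10⁸ / 5
    = 3100 km/s

3100 km/s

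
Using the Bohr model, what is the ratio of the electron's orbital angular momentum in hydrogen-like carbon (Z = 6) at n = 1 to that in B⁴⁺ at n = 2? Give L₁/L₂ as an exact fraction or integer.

L = nℏ is independent of Z.
L₁/L₂ = n₁/n₂ = 1/2 = 1/2

1/2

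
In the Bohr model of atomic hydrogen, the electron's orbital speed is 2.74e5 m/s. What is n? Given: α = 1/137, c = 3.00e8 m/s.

8

v_n = Zαc/n ⇒ n = Zαc/v = 1 × 0.00730 × 3.00e8 / 2.74e5 ≈ 7.99
n = 8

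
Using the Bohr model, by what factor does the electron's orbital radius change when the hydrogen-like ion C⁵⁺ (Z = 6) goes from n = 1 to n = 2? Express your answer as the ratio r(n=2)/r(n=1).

r ∝ Z^-1 · n^2; with Z fixed, r ∝ n^2.
r(n=2)/r(n=1) = (2/1)^2 = 4

4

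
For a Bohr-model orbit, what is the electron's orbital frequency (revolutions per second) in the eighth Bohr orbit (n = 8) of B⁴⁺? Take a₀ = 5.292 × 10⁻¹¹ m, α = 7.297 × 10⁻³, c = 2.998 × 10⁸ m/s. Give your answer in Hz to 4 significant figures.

r = n²a₀/Z = 6.774 × 10⁻¹⁰ m, v = Zαc/n = 1.367 × 10⁶ m/s
f = v/(2πr) = 3.213 × 10¹⁴ Hz

3.213 × 10¹⁴ Hz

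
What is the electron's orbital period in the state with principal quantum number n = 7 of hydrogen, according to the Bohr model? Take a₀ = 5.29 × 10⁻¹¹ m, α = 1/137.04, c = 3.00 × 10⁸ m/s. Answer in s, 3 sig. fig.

5.21 × 10⁻¹⁴ s

r = n²a₀/Z = 7²·5.29 × 10⁻¹¹/1 = 2.59 × 10⁻⁹ m
v = Zαc/n = 1·0.00730·3.00 × 10⁸/7 = 3.13 × 10⁵ m/s
T = 2πr/v = 5.21 × 10⁻¹⁴ s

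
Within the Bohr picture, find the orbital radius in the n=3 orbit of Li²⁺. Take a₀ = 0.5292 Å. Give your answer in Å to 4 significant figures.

1.588 Å

r_n = n²a₀/Z = 3² × 0.5292 / 3
    = 9 × 0.5292 / 3 = 1.588 Å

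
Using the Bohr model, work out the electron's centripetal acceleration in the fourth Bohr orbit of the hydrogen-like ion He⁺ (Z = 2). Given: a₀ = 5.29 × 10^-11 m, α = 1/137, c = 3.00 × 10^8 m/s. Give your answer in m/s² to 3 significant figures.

r = n²a₀/Z = 4.23 × 10^-10 m, v = Zαc/n = 1.09 × 10^6 m/s
a = v²/r = (1.09 × 10^6)² / 4.23 × 10^-10 = 2.83 × 10^21 m/s²

2.83 × 10^21 m/s²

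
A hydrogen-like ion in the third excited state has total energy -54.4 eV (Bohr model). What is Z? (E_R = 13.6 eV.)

8

E_n = −E_R Z²/n² ⇒ Z² = −E_n n²/E_R = 54.4 × 4² / 13.6 ≈ 64.00
Z = 8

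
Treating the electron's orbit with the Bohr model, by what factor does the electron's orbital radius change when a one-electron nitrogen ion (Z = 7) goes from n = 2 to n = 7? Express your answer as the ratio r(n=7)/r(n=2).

49/4

r ∝ Z^-1 · n^2; with Z fixed, r ∝ n^2.
r(n=7)/r(n=2) = (7/2)^2 = 49/4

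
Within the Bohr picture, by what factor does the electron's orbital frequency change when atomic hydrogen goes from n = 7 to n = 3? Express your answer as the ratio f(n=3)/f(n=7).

f ∝ Z^2 · n^-3; with Z fixed, f ∝ n^-3.
f(n=3)/f(n=7) = (3/7)^-3 = 343/27

343/27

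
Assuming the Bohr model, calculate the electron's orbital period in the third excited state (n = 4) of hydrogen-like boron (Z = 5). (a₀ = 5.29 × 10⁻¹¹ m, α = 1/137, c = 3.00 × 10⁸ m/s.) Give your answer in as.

r = n²a₀/Z = 4²·5.29 × 10⁻¹¹/5 = 1.69 × 10⁻¹⁰ m
v = Zαc/n = 5·0.00730·3.00 × 10⁸/4 = 2.74 × 10⁶ m/s
T = 2πr/v = 3.89 × 10⁻¹⁶ s = 389 as

389 as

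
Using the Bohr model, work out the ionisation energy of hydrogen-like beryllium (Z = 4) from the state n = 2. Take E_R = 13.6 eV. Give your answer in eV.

54.4 eV

E_n = −E_R·Z²/n² = −13.6 × 4²/2² eV = -54.4 eV
Ionisation energy = −E_n = 54.4 eV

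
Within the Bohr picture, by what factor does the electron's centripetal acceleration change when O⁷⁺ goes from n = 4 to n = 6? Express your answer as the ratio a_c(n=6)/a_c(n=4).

16/81

a_c ∝ Z^3 · n^-4; with Z fixed, a_c ∝ n^-4.
a_c(n=6)/a_c(n=4) = (6/4)^-4 = 16/81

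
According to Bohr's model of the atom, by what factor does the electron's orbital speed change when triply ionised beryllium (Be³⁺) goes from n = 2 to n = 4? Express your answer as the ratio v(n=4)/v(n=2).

1/2

v ∝ Z^1 · n^-1; with Z fixed, v ∝ n^-1.
v(n=4)/v(n=2) = (4/2)^-1 = 1/2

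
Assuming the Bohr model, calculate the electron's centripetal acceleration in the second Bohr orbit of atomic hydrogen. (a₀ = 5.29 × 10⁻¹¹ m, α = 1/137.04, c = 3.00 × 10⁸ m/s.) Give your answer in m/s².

r = n²a₀/Z = 2.12 × 10⁻¹⁰ m, v = Zαc/n = 1.09 × 10⁶ m/s
a = v²/r = (1.09 × 10⁶)² / 2.12 × 10⁻¹⁰ = 5.66 × 10²¹ m/s²

5.66 × 10²¹ m/s²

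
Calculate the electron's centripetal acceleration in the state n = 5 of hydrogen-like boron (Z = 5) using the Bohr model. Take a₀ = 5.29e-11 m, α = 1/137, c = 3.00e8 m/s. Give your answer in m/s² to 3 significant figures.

r = n²a₀/Z = 2.64e-10 m, v = Zαc/n = 2.19e6 m/s
a = v²/r = (2.19e6)² / 2.64e-10 = 1.81e22 m/s²

1.81e22 m/s²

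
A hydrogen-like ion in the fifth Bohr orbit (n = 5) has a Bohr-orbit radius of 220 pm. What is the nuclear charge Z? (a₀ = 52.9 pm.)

r_n = n²a₀/Z ⇒ Z = n²a₀/r = 5² × 52.9 / 220 ≈ 6.01
Z = 6

6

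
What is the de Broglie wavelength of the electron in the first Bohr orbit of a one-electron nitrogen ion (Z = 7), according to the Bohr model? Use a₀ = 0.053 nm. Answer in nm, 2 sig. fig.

The Bohr quantisation condition is nλ = 2πr_n.
r_n = n²a₀/Z = 0.0076 nm
λ = 2πr_n/n = 2π·0.0076/1 = 0.048 nm

0.048 nm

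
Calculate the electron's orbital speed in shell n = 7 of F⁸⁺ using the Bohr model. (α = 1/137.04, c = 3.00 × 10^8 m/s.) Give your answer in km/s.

v_n = Zαc/n = 9 × 0.00730 × 3.00 × 10^8 / 7
    = 2810 km/s

2810 km/s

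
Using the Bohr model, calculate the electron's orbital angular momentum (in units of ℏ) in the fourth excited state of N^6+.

5

L_n = nℏ, so L/ℏ = n = 5.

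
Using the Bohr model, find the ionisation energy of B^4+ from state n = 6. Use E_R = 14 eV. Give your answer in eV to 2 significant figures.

E_n = −E_R·Z²/n² = −14 × 5²/6² eV = -9.7 eV
Ionisation energy = −E_n = 9.7 eV

9.7 eV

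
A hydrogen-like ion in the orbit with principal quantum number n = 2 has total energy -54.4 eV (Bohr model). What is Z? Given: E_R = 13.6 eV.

E_n = −E_R Z²/n² ⇒ Z² = −E_n n²/E_R = 54.4 × 2² / 13.6 ≈ 16.00
Z = 4

4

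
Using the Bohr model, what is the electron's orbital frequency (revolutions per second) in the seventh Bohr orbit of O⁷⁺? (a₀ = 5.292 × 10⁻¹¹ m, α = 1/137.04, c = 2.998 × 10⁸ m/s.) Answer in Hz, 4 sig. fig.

r = n²a₀/Z = 3.241 × 10⁻¹⁰ m, v = Zαc/n = 2.500 × 10⁶ m/s
f = v/(2πr) = 1.228 × 10¹⁵ Hz

1.228 × 10¹⁵ Hz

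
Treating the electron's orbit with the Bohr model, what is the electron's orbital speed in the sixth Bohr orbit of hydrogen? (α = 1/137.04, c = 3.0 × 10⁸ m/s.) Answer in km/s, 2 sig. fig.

v_n = Zαc/n = 1 × 0.0073 × 3.0 × 10⁸ / 6
    = 360 km/s

360 km/s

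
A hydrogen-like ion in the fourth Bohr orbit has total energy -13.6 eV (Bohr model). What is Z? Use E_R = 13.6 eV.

4

E_n = −E_R Z²/n² ⇒ Z² = −E_n n²/E_R = 13.6 × 4² / 13.6 ≈ 16.00
Z = 4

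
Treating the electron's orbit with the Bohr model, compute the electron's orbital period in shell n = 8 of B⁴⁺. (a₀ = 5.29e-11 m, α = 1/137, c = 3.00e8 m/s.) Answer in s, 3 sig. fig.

3.11e-15 s

r = n²a₀/Z = 8²·5.29e-11/5 = 6.77e-10 m
v = Zαc/n = 5·0.00730·3.00e8/8 = 1.37e6 m/s
T = 2πr/v = 3.11e-15 s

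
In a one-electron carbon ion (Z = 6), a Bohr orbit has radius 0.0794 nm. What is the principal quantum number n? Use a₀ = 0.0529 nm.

r_n = n²a₀/Z ⇒ n² = rZ/a₀ = 0.0794 × 6 / 0.0529 ≈ 9.01
n = 3

3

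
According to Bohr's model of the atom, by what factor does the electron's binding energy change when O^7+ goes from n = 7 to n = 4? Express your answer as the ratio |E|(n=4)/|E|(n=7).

|E| ∝ Z^2 · n^-2; with Z fixed, |E| ∝ n^-2.
|E|(n=4)/|E|(n=7) = (4/7)^-2 = 49/16

49/16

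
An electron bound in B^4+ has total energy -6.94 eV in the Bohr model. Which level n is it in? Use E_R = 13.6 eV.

7

E_n = −E_R Z²/n² ⇒ n² = E_R Z²/(−E_n) = 13.6 × 5² / 6.94 ≈ 48.99
n = 7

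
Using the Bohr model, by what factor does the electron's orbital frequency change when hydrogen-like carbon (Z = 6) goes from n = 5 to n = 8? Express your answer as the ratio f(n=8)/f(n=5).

125/512

f ∝ Z^2 · n^-3; with Z fixed, f ∝ n^-3.
f(n=8)/f(n=5) = (8/5)^-3 = 125/512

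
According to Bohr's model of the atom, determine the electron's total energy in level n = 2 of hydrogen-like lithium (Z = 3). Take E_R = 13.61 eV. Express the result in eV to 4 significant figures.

E_n = −E_R·Z²/n² = −13.61 × 3²/2² = -30.62 eV

-30.62 eV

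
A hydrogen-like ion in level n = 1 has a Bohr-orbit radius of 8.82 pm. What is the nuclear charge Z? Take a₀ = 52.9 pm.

6

r_n = n²a₀/Z ⇒ Z = n²a₀/r = 1² × 52.9 / 8.82 ≈ 6.00
Z = 6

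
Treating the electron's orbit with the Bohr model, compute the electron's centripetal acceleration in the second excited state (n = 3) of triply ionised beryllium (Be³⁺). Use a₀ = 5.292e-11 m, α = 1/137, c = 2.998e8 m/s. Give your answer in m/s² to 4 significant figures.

r = n²a₀/Z = 1.191e-10 m, v = Zαc/n = 2.918e6 m/s
a = v²/r = (2.918e6)² / 1.191e-10 = 7.150e22 m/s²

7.150e22 m/s²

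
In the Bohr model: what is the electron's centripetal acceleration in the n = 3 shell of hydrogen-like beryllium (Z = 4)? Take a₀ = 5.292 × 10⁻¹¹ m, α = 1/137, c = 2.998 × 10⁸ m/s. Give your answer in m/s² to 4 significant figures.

r = n²a₀/Z = 1.191 × 10⁻¹⁰ m, v = Zαc/n = 2.918 × 10⁶ m/s
a = v²/r = (2.918 × 10⁶)² / 1.191 × 10⁻¹⁰ = 7.150 × 10²² m/s²

7.150 × 10²² m/s²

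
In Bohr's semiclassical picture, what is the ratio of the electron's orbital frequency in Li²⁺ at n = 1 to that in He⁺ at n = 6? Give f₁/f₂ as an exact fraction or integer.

486

f ∝ Z^2 · n^-3
f₁/f₂ = (3/2)^2 · (1/6)^-3 = 486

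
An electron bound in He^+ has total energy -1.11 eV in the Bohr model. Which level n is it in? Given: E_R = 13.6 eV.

E_n = −E_R Z²/n² ⇒ n² = E_R Z²/(−E_n) = 13.6 × 2² / 1.11 ≈ 49.01
n = 7

7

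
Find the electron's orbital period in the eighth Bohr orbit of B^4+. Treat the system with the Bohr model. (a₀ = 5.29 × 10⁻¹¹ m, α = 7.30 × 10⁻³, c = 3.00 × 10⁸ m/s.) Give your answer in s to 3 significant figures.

3.11 × 10⁻¹⁵ s

r = n²a₀/Z = 8²·5.29 × 10⁻¹¹/5 = 6.77 × 10⁻¹⁰ m
v = Zαc/n = 5·0.00730·3.00 × 10⁸/8 = 1.37 × 10⁶ m/s
T = 2πr/v = 3.11 × 10⁻¹⁵ s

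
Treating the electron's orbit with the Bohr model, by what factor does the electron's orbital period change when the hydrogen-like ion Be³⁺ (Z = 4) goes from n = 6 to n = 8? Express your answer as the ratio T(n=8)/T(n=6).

T ∝ Z^-2 · n^3; with Z fixed, T ∝ n^3.
T(n=8)/T(n=6) = (8/6)^3 = 64/27

64/27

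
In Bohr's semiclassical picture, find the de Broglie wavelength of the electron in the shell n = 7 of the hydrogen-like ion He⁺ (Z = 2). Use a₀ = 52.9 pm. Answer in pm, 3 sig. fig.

1160 pm

The Bohr quantisation condition is nλ = 2πr_n.
r_n = n²a₀/Z = 1300 pm
λ = 2πr_n/n = 2π·1300/7 = 1160 pm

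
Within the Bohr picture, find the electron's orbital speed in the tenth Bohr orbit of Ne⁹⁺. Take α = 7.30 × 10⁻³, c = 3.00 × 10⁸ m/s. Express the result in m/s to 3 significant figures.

2.19 × 10⁶ m/s

v_n = Zαc/n = 10 × 0.00730 × 3.00 × 10⁸ / 10
    = 2.19 × 10⁶ m/s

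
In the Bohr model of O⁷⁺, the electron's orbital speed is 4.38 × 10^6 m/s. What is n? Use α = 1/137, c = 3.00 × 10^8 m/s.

4

v_n = Zαc/n ⇒ n = Zαc/v = 8 × 0.00730 × 3.00 × 10^8 / 4.38 × 10^6 ≈ 4.00
n = 4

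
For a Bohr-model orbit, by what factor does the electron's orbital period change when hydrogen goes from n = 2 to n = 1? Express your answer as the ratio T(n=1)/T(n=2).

T ∝ Z^-2 · n^3; with Z fixed, T ∝ n^3.
T(n=1)/T(n=2) = (1/2)^3 = 1/8

1/8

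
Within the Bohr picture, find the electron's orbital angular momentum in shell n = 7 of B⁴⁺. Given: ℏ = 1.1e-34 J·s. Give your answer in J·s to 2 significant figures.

7.7e-34 J·s

L_n = nℏ = 7 × 1.1e-34 = 7.7e-34 J·s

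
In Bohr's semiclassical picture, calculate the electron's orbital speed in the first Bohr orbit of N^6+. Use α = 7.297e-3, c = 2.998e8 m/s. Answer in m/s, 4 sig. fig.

v_n = Zαc/n = 7 × 0.007297 × 2.998e8 / 1
    = 1.531e7 m/s

1.531e7 m/s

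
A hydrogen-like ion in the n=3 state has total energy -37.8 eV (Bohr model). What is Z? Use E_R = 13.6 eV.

5

E_n = −E_R Z²/n² ⇒ Z² = −E_n n²/E_R = 37.8 × 3² / 13.6 ≈ 25.01
Z = 5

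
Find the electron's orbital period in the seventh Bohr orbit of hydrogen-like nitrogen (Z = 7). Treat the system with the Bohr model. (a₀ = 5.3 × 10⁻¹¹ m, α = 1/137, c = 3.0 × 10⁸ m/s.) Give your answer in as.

r = n²a₀/Z = 7²·5.3 × 10⁻¹¹/7 = 3.7 × 10⁻¹⁰ m
v = Zαc/n = 7·0.0073·3.0 × 10⁸/7 = 2.2 × 10⁶ m/s
T = 2πr/v = 1.1 × 10⁻¹⁵ s = 1100 as

1100 as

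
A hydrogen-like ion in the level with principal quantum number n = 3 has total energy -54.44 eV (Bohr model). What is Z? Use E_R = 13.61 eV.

E_n = −E_R Z²/n² ⇒ Z² = −E_n n²/E_R = 54.44 × 3² / 13.61 ≈ 36.00
Z = 6

6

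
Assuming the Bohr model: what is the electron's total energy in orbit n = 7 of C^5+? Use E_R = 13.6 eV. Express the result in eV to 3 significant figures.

E_n = −E_R·Z²/n² = −13.6 × 6²/7² = -9.99 eV

-9.99 eV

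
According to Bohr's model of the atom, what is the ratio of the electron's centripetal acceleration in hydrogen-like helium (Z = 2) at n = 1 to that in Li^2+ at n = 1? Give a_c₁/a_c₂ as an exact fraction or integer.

a_c ∝ Z^3 · n^-4
a_c₁/a_c₂ = (2/3)^3 · (1/1)^-4 = 8/27

8/27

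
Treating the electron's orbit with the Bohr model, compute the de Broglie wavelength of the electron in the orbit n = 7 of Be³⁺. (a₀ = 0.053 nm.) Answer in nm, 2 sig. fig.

The Bohr quantisation condition is nλ = 2πr_n.
r_n = n²a₀/Z = 0.65 nm
λ = 2πr_n/n = 2π·0.65/7 = 0.58 nm

0.58 nm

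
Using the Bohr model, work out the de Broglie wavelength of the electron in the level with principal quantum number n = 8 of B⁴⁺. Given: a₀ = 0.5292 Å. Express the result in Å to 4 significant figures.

5.320 Å

The Bohr quantisation condition is nλ = 2πr_n.
r_n = n²a₀/Z = 6.774 Å
λ = 2πr_n/n = 2π·6.774/8 = 5.320 Å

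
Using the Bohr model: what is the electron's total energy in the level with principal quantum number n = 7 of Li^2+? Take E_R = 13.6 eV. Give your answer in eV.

-2.50 eV

E_n = −E_R·Z²/n² = −13.6 × 3²/7² = -2.50 eV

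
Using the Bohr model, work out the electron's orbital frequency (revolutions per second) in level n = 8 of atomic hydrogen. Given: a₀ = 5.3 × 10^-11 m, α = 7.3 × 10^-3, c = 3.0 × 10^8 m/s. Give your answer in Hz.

1.3 × 10^13 Hz

r = n²a₀/Z = 3.4 × 10^-9 m, v = Zαc/n = 2.7 × 10^5 m/s
f = v/(2πr) = 1.3 × 10^13 Hz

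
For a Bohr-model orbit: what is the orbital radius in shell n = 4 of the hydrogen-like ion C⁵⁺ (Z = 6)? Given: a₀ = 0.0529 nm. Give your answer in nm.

r_n = n²a₀/Z = 4² × 0.0529 / 6
    = 16 × 0.0529 / 6 = 0.141 nm

0.141 nm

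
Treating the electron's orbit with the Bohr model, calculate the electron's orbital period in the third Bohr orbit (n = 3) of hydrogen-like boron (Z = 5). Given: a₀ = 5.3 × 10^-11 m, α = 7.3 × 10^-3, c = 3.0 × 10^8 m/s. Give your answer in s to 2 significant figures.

1.6 × 10^-16 s

r = n²a₀/Z = 3²·5.3 × 10^-11/5 = 9.5 × 10^-11 m
v = Zαc/n = 5·0.0073·3.0 × 10^8/3 = 3.6 × 10^6 m/s
T = 2πr/v = 1.6 × 10^-16 s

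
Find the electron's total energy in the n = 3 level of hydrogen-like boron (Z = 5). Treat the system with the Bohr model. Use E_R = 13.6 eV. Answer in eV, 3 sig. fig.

-37.8 eV

E_n = −E_R·Z²/n² = −13.6 × 5²/3² = -37.8 eV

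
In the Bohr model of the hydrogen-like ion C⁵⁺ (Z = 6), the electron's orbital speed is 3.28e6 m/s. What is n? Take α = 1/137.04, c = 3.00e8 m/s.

v_n = Zαc/n ⇒ n = Zαc/v = 6 × 0.00730 × 3.00e8 / 3.28e6 ≈ 4.00
n = 4

4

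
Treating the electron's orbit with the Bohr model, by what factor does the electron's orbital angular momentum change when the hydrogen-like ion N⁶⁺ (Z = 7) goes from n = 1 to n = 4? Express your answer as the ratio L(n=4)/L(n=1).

L = nℏ depends only on n, so L ∝ n.
L(n=4)/L(n=1) = (4/1)^1 = 4

4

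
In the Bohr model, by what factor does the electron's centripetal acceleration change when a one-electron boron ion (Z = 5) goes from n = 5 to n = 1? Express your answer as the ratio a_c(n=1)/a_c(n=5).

a_c ∝ Z^3 · n^-4; with Z fixed, a_c ∝ n^-4.
a_c(n=1)/a_c(n=5) = (1/5)^-4 = 625

625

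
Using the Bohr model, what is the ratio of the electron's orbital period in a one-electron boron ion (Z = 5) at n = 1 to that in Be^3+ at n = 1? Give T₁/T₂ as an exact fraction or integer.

T ∝ Z^-2 · n^3
T₁/T₂ = (5/4)^-2 · (1/1)^3 = 16/25

16/25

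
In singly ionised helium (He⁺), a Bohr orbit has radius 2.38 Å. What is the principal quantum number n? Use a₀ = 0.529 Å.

3

r_n = n²a₀/Z ⇒ n² = rZ/a₀ = 2.38 × 2 / 0.529 ≈ 9.00
n = 3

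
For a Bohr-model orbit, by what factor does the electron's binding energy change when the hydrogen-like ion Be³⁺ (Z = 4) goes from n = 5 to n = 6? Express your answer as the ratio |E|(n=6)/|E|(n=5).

25/36

|E| ∝ Z^2 · n^-2; with Z fixed, |E| ∝ n^-2.
|E|(n=6)/|E|(n=5) = (6/5)^-2 = 25/36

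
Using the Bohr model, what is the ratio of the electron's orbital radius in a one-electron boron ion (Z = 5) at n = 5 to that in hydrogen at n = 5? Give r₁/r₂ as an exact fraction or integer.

r ∝ Z^-1 · n^2
r₁/r₂ = (5/1)^-1 · (5/5)^2 = 1/5

1/5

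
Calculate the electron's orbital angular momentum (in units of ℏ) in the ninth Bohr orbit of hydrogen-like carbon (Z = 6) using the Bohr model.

9

L_n = nℏ, so L/ℏ = n = 9.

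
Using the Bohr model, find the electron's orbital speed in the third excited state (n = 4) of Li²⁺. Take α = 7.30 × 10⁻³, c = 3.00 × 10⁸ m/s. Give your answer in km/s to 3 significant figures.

v_n = Zαc/n = 3 × 0.00730 × 3.00 × 10⁸ / 4
    = 1640 km/s

1640 km/s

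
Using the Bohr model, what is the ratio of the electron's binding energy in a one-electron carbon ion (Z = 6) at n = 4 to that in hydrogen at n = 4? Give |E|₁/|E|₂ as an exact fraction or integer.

|E| ∝ Z^2 · n^-2
|E|₁/|E|₂ = (6/1)^2 · (4/4)^-2 = 36

36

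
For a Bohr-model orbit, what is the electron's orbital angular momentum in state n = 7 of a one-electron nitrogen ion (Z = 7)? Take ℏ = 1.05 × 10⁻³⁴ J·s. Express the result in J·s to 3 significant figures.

7.35 × 10⁻³⁴ J·s

L_n = nℏ = 7 × 1.05 × 10⁻³⁴ = 7.35 × 10⁻³⁴ J·s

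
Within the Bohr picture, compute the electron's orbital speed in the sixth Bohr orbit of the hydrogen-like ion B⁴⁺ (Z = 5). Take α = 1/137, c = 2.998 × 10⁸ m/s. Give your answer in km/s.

1824 km/s

v_n = Zαc/n = 5 × 0.007299 × 2.998 × 10⁸ / 6
    = 1824 km/s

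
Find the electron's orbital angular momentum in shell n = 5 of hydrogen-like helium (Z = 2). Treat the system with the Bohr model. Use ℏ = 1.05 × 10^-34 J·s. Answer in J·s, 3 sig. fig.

5.25 × 10^-34 J·s

L_n = nℏ = 5 × 1.05 × 10^-34 = 5.25 × 10^-34 J·s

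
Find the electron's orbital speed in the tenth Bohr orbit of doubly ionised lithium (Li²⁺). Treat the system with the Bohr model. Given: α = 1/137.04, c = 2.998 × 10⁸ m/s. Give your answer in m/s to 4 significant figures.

6.563 × 10⁵ m/s

v_n = Zαc/n = 3 × 0.007297 × 2.998 × 10⁸ / 10
    = 6.563 × 10⁵ m/s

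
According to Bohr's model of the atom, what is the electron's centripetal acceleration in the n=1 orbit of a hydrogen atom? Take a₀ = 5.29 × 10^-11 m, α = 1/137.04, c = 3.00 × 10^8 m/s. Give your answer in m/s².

9.06 × 10^22 m/s²

r = n²a₀/Z = 5.29 × 10^-11 m, v = Zαc/n = 2.19 × 10^6 m/s
a = v²/r = (2.19 × 10^6)² / 5.29 × 10^-11 = 9.06 × 10^22 m/s²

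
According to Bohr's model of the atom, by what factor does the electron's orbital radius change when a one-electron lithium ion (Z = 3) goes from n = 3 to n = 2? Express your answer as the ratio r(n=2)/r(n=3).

r ∝ Z^-1 · n^2; with Z fixed, r ∝ n^2.
r(n=2)/r(n=3) = (2/3)^2 = 4/9

4/9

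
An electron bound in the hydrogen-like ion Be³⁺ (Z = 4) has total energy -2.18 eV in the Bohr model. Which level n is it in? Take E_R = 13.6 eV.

10

E_n = −E_R Z²/n² ⇒ n² = E_R Z²/(−E_n) = 13.6 × 4² / 2.18 ≈ 99.82
n = 10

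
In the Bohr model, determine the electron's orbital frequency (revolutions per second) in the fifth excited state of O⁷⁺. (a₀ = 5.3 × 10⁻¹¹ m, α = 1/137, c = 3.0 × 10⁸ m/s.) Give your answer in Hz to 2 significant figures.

1.9 × 10¹⁵ Hz

r = n²a₀/Z = 2.4 × 10⁻¹⁰ m, v = Zαc/n = 2.9 × 10⁶ m/s
f = v/(2πr) = 1.9 × 10¹⁵ Hz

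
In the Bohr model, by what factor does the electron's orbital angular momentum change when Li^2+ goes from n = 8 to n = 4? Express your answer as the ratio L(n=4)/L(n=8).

1/2

L = nℏ depends only on n, so L ∝ n.
L(n=4)/L(n=8) = (4/8)^1 = 1/2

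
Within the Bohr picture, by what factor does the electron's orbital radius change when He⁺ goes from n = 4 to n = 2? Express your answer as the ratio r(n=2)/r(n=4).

r ∝ Z^-1 · n^2; with Z fixed, r ∝ n^2.
r(n=2)/r(n=4) = (2/4)^2 = 1/4

1/4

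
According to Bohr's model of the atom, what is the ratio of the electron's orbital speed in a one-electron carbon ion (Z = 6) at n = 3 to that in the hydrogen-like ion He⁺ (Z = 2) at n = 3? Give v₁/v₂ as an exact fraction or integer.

3

v ∝ Z^1 · n^-1
v₁/v₂ = (6/2)^1 · (3/3)^-1 = 3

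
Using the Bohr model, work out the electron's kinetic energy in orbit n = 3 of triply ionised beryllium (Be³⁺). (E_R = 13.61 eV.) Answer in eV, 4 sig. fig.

24.20 eV

For a Coulomb orbit the virial theorem gives K = −E_n.
E_n = −E_R·Z²/n², so K = E_R·Z²/n² = 13.61 × 4²/3² = 24.20 eV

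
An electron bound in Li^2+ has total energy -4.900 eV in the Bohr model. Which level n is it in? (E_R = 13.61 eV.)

E_n = −E_R Z²/n² ⇒ n² = E_R Z²/(−E_n) = 13.61 × 3² / 4.900 ≈ 25.00
n = 5

5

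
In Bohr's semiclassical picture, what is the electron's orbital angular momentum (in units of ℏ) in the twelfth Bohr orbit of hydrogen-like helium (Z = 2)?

L_n = nℏ, so L/ℏ = n = 12.

12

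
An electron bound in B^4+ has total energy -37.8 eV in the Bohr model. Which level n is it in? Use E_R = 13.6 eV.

3

E_n = −E_R Z²/n² ⇒ n² = E_R Z²/(−E_n) = 13.6 × 5² / 37.8 ≈ 8.99
n = 3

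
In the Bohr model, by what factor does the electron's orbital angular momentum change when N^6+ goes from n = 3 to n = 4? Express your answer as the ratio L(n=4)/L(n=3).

4/3

L = nℏ depends only on n, so L ∝ n.
L(n=4)/L(n=3) = (4/3)^1 = 4/3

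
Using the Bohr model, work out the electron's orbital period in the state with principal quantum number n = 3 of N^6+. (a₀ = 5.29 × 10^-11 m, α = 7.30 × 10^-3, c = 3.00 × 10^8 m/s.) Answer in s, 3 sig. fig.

r = n²a₀/Z = 3²·5.29 × 10^-11/7 = 6.80 × 10^-11 m
v = Zαc/n = 7·0.00730·3.00 × 10^8/3 = 5.11 × 10^6 m/s
T = 2πr/v = 8.36 × 10^-17 s

8.36 × 10^-17 s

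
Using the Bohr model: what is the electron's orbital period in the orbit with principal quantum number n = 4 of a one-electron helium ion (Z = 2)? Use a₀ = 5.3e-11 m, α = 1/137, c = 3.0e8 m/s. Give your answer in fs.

r = n²a₀/Z = 4²·5.3e-11/2 = 4.2e-10 m
v = Zαc/n = 2·0.0073·3.0e8/4 = 1.1e6 m/s
T = 2πr/v = 2.4e-15 s = 2.4 fs

2.4 fs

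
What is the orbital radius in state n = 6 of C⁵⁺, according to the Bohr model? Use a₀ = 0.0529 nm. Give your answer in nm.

r_n = n²a₀/Z = 6² × 0.0529 / 6
    = 36 × 0.0529 / 6 = 0.317 nm

0.317 nm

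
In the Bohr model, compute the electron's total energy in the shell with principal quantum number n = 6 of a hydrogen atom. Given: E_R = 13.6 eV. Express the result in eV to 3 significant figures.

-0.378 eV

E_n = −E_R·Z²/n² = −13.6 × 1²/6² = -0.378 eV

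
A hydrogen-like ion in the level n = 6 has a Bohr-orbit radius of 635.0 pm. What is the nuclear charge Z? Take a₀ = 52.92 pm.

3

r_n = n²a₀/Z ⇒ Z = n²a₀/r = 6² × 52.92 / 635.0 ≈ 3.00
Z = 3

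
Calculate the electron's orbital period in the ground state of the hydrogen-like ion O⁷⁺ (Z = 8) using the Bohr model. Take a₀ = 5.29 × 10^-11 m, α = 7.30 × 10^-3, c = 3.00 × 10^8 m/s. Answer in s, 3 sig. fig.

2.37 × 10^-18 s

r = n²a₀/Z = 1²·5.29 × 10^-11/8 = 6.61 × 10^-12 m
v = Zαc/n = 8·0.00730·3.00 × 10^8/1 = 1.75 × 10^7 m/s
T = 2πr/v = 2.37 × 10^-18 s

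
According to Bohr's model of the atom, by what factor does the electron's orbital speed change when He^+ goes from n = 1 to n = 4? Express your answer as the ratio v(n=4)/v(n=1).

1/4

v ∝ Z^1 · n^-1; with Z fixed, v ∝ n^-1.
v(n=4)/v(n=1) = (4/1)^-1 = 1/4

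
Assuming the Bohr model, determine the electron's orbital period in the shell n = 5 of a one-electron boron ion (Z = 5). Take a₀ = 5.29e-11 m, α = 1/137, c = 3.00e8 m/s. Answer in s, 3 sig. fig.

7.59e-16 s

r = n²a₀/Z = 5²·5.29e-11/5 = 2.64e-10 m
v = Zαc/n = 5·0.00730·3.00e8/5 = 2.19e6 m/s
T = 2πr/v = 7.59e-16 s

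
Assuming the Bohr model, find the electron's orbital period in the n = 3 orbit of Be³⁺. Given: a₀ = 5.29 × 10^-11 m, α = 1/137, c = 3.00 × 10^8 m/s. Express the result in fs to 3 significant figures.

0.256 fs

r = n²a₀/Z = 3²·5.29 × 10^-11/4 = 1.19 × 10^-10 m
v = Zαc/n = 4·0.00730·3.00 × 10^8/3 = 2.92 × 10^6 m/s
T = 2πr/v = 2.56 × 10^-16 s = 0.256 fs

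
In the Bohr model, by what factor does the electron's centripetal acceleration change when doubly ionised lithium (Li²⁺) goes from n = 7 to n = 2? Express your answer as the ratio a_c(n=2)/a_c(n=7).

a_c ∝ Z^3 · n^-4; with Z fixed, a_c ∝ n^-4.
a_c(n=2)/a_c(n=7) = (2/7)^-4 = 2401/16

2401/16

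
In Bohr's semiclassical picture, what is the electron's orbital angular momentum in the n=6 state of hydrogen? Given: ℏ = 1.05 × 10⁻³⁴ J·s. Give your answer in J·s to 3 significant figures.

L_n = nℏ = 6 × 1.05 × 10⁻³⁴ = 6.30 × 10⁻³⁴ J·s

6.30 × 10⁻³⁴ J·s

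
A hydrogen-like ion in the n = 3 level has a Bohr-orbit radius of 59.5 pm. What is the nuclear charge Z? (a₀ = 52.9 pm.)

8

r_n = n²a₀/Z ⇒ Z = n²a₀/r = 3² × 52.9 / 59.5 ≈ 8.00
Z = 8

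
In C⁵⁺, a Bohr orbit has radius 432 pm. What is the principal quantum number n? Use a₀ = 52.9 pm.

r_n = n²a₀/Z ⇒ n² = rZ/a₀ = 432 × 6 / 52.9 ≈ 49.00
n = 7

7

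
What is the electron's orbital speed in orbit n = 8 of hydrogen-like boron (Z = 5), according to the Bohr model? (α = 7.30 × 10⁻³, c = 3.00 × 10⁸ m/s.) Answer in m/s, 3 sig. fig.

1.37 × 10⁶ m/s

v_n = Zαc/n = 5 × 0.00730 × 3.00 × 10⁸ / 8
    = 1.37 × 10⁶ m/s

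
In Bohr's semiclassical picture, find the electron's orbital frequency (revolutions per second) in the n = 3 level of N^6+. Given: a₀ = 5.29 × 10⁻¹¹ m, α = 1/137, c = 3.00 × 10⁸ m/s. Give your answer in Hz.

1.20 × 10¹⁶ Hz

r = n²a₀/Z = 6.80 × 10⁻¹¹ m, v = Zαc/n = 5.11 × 10⁶ m/s
f = v/(2πr) = 1.20 × 10¹⁶ Hz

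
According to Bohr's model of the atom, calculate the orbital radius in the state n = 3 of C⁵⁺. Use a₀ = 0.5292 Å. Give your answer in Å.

r_n = n²a₀/Z = 3² × 0.5292 / 6
    = 9 × 0.5292 / 6 = 0.7938 Å

0.7938 Å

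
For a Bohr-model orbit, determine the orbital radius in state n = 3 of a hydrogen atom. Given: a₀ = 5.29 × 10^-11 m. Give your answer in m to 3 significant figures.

r_n = n²a₀/Z = 3² × 5.29 × 10^-11 / 1
    = 9 × 5.29 × 10^-11 / 1 = 4.76 × 10^-10 m

4.76 × 10^-10 m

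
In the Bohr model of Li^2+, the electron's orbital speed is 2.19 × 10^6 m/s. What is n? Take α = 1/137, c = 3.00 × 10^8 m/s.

v_n = Zαc/n ⇒ n = Zαc/v = 3 × 0.00730 × 3.00 × 10^8 / 2.19 × 10^6 ≈ 3.00
n = 3

3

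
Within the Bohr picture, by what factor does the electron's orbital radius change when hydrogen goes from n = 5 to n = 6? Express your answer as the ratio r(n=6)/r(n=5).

36/25

r ∝ Z^-1 · n^2; with Z fixed, r ∝ n^2.
r(n=6)/r(n=5) = (6/5)^2 = 36/25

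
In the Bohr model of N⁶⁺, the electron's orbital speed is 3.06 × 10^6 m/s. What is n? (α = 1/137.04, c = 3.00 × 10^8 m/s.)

v_n = Zαc/n ⇒ n = Zαc/v = 7 × 0.00730 × 3.00 × 10^8 / 3.06 × 10^6 ≈ 5.01
n = 5

5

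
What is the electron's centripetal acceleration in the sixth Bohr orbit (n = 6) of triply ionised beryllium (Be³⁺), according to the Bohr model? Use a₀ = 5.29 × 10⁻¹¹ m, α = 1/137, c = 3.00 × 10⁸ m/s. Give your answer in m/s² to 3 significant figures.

r = n²a₀/Z = 4.76 × 10⁻¹⁰ m, v = Zαc/n = 1.46 × 10⁶ m/s
a = v²/r = (1.46 × 10⁶)² / 4.76 × 10⁻¹⁰ = 4.48 × 10²¹ m/s²

4.48 × 10²¹ m/s²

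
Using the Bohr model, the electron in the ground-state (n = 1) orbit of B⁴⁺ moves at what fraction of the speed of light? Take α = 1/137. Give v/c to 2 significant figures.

0.036

v_n = Zαc/n, so v/c = Zα/n = 5 × 0.0073 / 1 = 0.036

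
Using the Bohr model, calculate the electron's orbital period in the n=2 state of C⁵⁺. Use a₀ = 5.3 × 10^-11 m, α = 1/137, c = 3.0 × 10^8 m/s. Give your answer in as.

r = n²a₀/Z = 2²·5.3 × 10^-11/6 = 3.5 × 10^-11 m
v = Zαc/n = 6·0.0073·3.0 × 10^8/2 = 6.6 × 10^6 m/s
T = 2πr/v = 3.4 × 10^-17 s = 34 as

34 as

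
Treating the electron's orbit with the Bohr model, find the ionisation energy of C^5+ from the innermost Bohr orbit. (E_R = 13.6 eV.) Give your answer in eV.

490 eV

E_n = −E_R·Z²/n² = −13.6 × 6²/1² eV = -490 eV
Ionisation energy = −E_n = 490 eV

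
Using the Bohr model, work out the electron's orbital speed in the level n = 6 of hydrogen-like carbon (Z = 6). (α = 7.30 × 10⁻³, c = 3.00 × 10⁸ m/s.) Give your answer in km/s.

2190 km/s

v_n = Zαc/n = 6 × 0.00730 × 3.00 × 10⁸ / 6
    = 2190 km/s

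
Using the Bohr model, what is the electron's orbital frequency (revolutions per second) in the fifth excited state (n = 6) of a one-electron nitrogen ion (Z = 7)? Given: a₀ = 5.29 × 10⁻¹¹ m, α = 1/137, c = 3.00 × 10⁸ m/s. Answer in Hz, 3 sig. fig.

1.49 × 10¹⁵ Hz

r = n²a₀/Z = 2.72 × 10⁻¹⁰ m, v = Zαc/n = 2.55 × 10⁶ m/s
f = v/(2πr) = 1.49 × 10¹⁵ Hz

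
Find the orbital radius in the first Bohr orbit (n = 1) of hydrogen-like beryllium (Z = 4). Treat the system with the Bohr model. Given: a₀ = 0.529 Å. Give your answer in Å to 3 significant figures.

0.132 Å

r_n = n²a₀/Z = 1² × 0.529 / 4
    = 1 × 0.529 / 4 = 0.132 Å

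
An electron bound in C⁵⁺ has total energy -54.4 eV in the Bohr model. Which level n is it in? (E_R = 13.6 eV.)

E_n = −E_R Z²/n² ⇒ n² = E_R Z²/(−E_n) = 13.6 × 6² / 54.4 ≈ 9.00
n = 3

3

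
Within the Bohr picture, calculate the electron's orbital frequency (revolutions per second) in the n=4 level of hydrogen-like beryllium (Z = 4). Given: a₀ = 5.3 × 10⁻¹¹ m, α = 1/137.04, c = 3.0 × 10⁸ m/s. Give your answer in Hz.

1.6 × 10¹⁵ Hz

r = n²a₀/Z = 2.1 × 10⁻¹⁰ m, v = Zαc/n = 2.2 × 10⁶ m/s
f = v/(2πr) = 1.6 × 10¹⁵ Hz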